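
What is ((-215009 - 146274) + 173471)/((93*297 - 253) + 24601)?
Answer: -62604/17323 ≈ -3.6139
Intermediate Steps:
((-215009 - 146274) + 173471)/((93*297 - 253) + 24601) = (-361283 + 173471)/((27621 - 253) + 24601) = -187812/(27368 + 24601) = -187812/51969 = -187812*1/51969 = -62604/17323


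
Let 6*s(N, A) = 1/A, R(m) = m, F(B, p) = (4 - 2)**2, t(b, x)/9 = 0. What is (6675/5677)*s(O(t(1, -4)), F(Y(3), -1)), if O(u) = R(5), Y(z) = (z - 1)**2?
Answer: 2225/45416 ≈ 0.048992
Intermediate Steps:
t(b, x) = 0 (t(b, x) = 9*0 = 0)
Y(z) = (-1 + z)**2
F(B, p) = 4 (F(B, p) = 2**2 = 4)
O(u) = 5
s(N, A) = 1/(6*A)
(6675/5677)*s(O(t(1, -4)), F(Y(3), -1)) = (6675/5677)*((1/6)/4) = (6675*(1/5677))*((1/6)*(1/4)) = (6675/5677)*(1/24) = 2225/45416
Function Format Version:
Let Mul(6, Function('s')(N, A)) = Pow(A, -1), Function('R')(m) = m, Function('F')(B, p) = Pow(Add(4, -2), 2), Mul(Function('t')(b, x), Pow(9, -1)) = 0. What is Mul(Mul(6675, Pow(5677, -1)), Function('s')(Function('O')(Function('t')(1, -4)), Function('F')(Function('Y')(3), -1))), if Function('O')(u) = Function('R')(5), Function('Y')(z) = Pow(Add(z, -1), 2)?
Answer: Rational(2225, 45416) ≈ 0.048992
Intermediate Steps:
Function('t')(b, x) = 0 (Function('t')(b, x) = Mul(9, 0) = 0)
Function('Y')(z) = Pow(Add(-1, z), 2)
Function('F')(B, p) = 4 (Function('F')(B, p) = Pow(2, 2) = 4)
Function('O')(u) = 5
Function('s')(N, A) = Mul(Rational(1, 6), Pow(A, -1))
Mul(Mul(6675, Pow(5677, -1)), Function('s')(Function('O')(Function('t')(1, -4)), Function('F')(Function('Y')(3), -1))) = Mul(Mul(6675, Pow(5677, -1)), Mul(Rational(1, 6), Pow(4, -1))) = Mul(Mul(6675, Rational(1, 5677)), Mul(Rational(1, 6), Rational(1, 4))) = Mul(Rational(6675, 5677), Rational(1, 24)) = Rational(2225, 45416)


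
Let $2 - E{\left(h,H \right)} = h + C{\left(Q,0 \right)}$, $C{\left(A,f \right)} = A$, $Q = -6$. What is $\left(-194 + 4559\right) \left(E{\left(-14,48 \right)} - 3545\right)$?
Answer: $-15377895$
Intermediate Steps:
$E{\left(h,H \right)} = 8 - h$ ($E{\left(h,H \right)} = 2 - \left(h - 6\right) = 2 - \left(-6 + h\right) = 8 - h$)
$\left(-194 + 4559\right) \left(E{\left(-14,48 \right)} - 3545\right) = \left(-194 + 4559\right) \left(\left(8 - -14\right) - 3545\right) = 4365 \left(\left(8 + 14\right) - 3545\right) = 4365 \left(22 - 3545\right) = 4365 \left(-3523\right) = -15377895$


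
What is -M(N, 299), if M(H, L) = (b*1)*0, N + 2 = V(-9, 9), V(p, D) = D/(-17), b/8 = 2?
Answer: 0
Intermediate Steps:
b = 16 (b = 8*2 = 16)
V(p, D) = -D/17 (V(p, D) = D*(-1/17) = -D/17)
N = -43/17 (N = -2 - 1/17*9 = -2 - 9/17 = -43/17 ≈ -2.5294)
M(H, L) = 0 (M(H, L) = (16*1)*0 = 16*0 = 0)
-M(N, 299) = -1*0 = 0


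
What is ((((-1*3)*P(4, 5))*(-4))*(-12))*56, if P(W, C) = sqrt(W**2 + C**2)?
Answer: -8064*sqrt(41) ≈ -51635.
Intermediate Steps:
P(W, C) = sqrt(C**2 + W**2)
((((-1*3)*P(4, 5))*(-4))*(-12))*56 = ((((-1*3)*sqrt(5**2 + 4**2))*(-4))*(-12))*56 = ((-3*sqrt(25 + 16)*(-4))*(-12))*56 = ((-3*sqrt(41)*(-4))*(-12))*56 = ((12*sqrt(41))*(-12))*56 = -144*sqrt(41)*56 = -8064*sqrt(41)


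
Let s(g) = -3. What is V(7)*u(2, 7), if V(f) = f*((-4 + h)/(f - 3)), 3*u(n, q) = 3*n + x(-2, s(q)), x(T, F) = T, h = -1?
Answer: -35/3 ≈ -11.667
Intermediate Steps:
u(n, q) = -2/3 + n (u(n, q) = (3*n - 2)/3 = (-2 + 3*n)/3 = -2/3 + n)
V(f) = -5*f/(-3 + f) (V(f) = f*((-4 - 1)/(f - 3)) = f*(-5/(-3 + f)) = -5*f/(-3 + f))
V(7)*u(2, 7) = (-5*7/(-3 + 7))*(-2/3 + 2) = -5*7/4*(4/3) = -5*7*1/4*(4/3) = -35/4*4/3 = -35/3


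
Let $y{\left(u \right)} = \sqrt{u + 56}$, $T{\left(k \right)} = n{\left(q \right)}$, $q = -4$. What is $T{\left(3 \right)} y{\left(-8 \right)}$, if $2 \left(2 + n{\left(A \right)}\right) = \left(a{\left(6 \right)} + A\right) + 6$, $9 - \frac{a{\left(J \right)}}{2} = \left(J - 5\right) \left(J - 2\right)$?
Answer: $16 \sqrt{3} \approx 27.713$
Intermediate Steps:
$a{\left(J \right)} = 18 - 2 \left(-5 + J\right) \left(-2 + J\right)$ ($a{\left(J \right)} = 18 - 2 \left(J - 5\right) \left(J - 2\right) = 18 - 2 \left(-5 + J\right) \left(-2 + J\right)$)
$n{\left(A \right)} = 6 + \frac{A}{2}$ ($n{\left(A \right)} = -2 + \frac{\left(\left(-2 - 2 \cdot 6^{2} + 14 \cdot 6\right) + A\right) + 6}{2} = -2 + \frac{\left(\left(-2 - 72 + 84\right) + A\right) + 6}{2} = -2 + \frac{\left(10 + A\right) + 6}{2} = -2 + \frac{16 + A}{2} = -2 + \left(8 + \frac{A}{2}\right) = 6 + \frac{A}{2}$)
$T{\left(k \right)} = 4$ ($T{\left(k \right)} = 6 + \frac{1}{2} \left(-4\right) = 6 - 2 = 4$)
$y{\left(u \right)} = \sqrt{56 + u}$
$T{\left(3 \right)} y{\left(-8 \right)} = 4 \sqrt{56 - 8} = 4 \sqrt{48} = 4 \cdot 4 \sqrt{3} = 16 \sqrt{3}$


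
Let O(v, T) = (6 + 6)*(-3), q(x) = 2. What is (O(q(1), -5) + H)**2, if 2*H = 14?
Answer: 841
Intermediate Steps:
H = 7 (H = (1/2)*14 = 7)
O(v, T) = -36 (O(v, T) = 12*(-3) = -36)
(O(q(1), -5) + H)**2 = (-36 + 7)**2 = (-29)**2 = 841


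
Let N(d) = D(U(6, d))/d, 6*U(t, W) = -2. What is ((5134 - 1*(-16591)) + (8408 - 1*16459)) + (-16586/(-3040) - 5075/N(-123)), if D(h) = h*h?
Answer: 8560190773/1520 ≈ 5.6317e+6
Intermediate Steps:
U(t, W) = -1/3 (U(t, W) = (1/6)*(-2) = -1/3)
D(h) = h**2
N(d) = 1/(9*d) (N(d) = (-1/3)**2/d = 1/(9*d))
((5134 - 1*(-16591)) + (8408 - 1*16459)) + (-16586/(-3040) - 5075/N(-123)) = ((5134 - 1*(-16591)) + (8408 - 1*16459)) + (-16586/(-3040) - 5075/((1/9)/(-123))) = ((5134 + 16591) + (8408 - 16459)) + (-16586*(-1/3040) - 5075/((1/9)*(-1/123))) = (21725 - 8051) + (8293/1520 - 5075/(-1/1107)) = 13674 + (8293/1520 - 5075*(-1107)) = 13674 + (8293/1520 + 5618025) = 13674 + 8539406293/1520 = 8560190773/1520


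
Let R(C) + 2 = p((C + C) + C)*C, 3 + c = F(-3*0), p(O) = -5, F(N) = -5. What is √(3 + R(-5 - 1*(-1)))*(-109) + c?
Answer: -8 - 109*√21 ≈ -507.50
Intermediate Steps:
c = -8 (c = -3 - 5 = -8)
R(C) = -2 - 5*C
√(3 + R(-5 - 1*(-1)))*(-109) + c = √(3 + (-2 - 5*(-5 - 1*(-1))))*(-109) - 8 = √(3 + (-2 - 5*(-5 + 1)))*(-109) - 8 = √(3 + (-2 - 5*(-4)))*(-109) - 8 = √(3 + (-2 + 20))*(-109) - 8 = √(3 + 18)*(-109) - 8 = √21*(-109) - 8 = -109*√21 - 8 = -8 - 109*√21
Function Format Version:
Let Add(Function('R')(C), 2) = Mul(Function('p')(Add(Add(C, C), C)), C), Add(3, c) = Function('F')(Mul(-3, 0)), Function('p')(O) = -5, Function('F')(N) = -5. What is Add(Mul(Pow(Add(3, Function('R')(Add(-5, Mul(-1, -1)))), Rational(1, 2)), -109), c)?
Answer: Add(-8, Mul(-109, Pow(21, Rational(1, 2)))) ≈ -507.50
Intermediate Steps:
c = -8 (c = Add(-3, -5) = -8)
Function('R')(C) = Add(-2, Mul(-5, C))
Add(Mul(Pow(Add(3, Function('R')(Add(-5, Mul(-1, -1)))), Rational(1, 2)), -109), c) = Add(Mul(Pow(Add(3, Add(-2, Mul(-5, Add(-5, Mul(-1, -1))))), Rational(1, 2)), -109), -8) = Add(Mul(Pow(Add(3, Add(-2, Mul(-5, Add(-5, 1)))), Rational(1, 2)), -109), -8) = Add(Mul(Pow(Add(3, Add(-2, Mul(-5, -4))), Rational(1, 2)), -109), -8) = Add(Mul(Pow(Add(3, Add(-2, 20)), Rational(1, 2)), -109), -8) = Add(Mul(Pow(Add(3, 18), Rational(1, 2)), -109), -8) = Add(Mul(Pow(21, Rational(1, 2)), -109), -8) = Add(Mul(-109, Pow(21, Rational(1, 2))), -8) = Add(-8, Mul(-109, Pow(21, Rational(1, 2))))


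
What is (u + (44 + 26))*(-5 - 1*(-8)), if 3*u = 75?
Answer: 285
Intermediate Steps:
u = 25 (u = (1/3)*75 = 25)
(u + (44 + 26))*(-5 - 1*(-8)) = (25 + (44 + 26))*(-5 - 1*(-8)) = (25 + 70)*(-5 + 8) = 95*3 = 285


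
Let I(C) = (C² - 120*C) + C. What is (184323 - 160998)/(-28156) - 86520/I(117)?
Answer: 405099845/1098084 ≈ 368.92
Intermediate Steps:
I(C) = C² - 119*C
(184323 - 160998)/(-28156) - 86520/I(117) = (184323 - 160998)/(-28156) - 86520*1/(117*(-119 + 117)) = 23325*(-1/28156) - 86520/(117*(-2)) = -23325/28156 - 86520/(-234) = -23325/28156 - 86520*(-1/234) = -23325/28156 + 14420/39 = 405099845/1098084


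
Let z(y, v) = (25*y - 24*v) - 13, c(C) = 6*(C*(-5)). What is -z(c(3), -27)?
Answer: 1615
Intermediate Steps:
c(C) = -30*C (c(C) = 6*(-5*C) = -30*C)
z(y, v) = -13 - 24*v + 25*y (z(y, v) = (-24*v + 25*y) - 13 = -13 - 24*v + 25*y)
-z(c(3), -27) = -(-13 - 24*(-27) + 25*(-30*3)) = -(-13 + 648 + 25*(-90)) = -(-13 + 648 - 2250) = -1*(-1615) = 1615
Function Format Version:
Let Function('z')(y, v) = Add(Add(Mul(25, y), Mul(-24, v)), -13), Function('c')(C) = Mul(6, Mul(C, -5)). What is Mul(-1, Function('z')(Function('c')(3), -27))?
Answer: 1615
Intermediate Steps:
Function('c')(C) = Mul(-30, C) (Function('c')(C) = Mul(6, Mul(-5, C)) = Mul(-30, C))
Function('z')(y, v) = Add(-13, Mul(-24, v), Mul(25, y)) (Function('z')(y, v) = Add(Add(Mul(-24, v), Mul(25, y)), -13) = Add(-13, Mul(-24, v), Mul(25, y)))
Mul(-1, Function('z')(Function('c')(3), -27)) = Mul(-1, Add(-13, Mul(-24, -27), Mul(25, Mul(-30, 3)))) = Mul(-1, Add(-13, 648, Mul(25, -90))) = Mul(-1, Add(-13, 648, -2250)) = Mul(-1, -1615) = 1615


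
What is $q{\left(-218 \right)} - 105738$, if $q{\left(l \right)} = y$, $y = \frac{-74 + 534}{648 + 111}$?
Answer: $- \frac{3489334}{33} \approx -1.0574 \cdot 10^{5}$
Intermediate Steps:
$y = \frac{20}{33}$ ($y = \frac{460}{759} = 460 \cdot \frac{1}{759} = \frac{20}{33} \approx 0.60606$)
$q{\left(l \right)} = \frac{20}{33}$
$q{\left(-218 \right)} - 105738 = \frac{20}{33} - 105738 = - \frac{3489334}{33}$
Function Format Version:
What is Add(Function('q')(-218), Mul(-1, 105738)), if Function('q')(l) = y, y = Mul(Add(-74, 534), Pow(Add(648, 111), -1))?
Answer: Rational(-3489334, 33) ≈ -1.0574e+5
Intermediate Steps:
y = Rational(20, 33) (y = Mul(460, Pow(759, -1)) = Mul(460, Rational(1, 759)) = Rational(20, 33) ≈ 0.60606)
Function('q')(l) = Rational(20, 33)
Add(Function('q')(-218), Mul(-1, 105738)) = Add(Rational(20, 33), Mul(-1, 105738)) = Add(Rational(20, 33), -105738) = Rational(-3489334, 33)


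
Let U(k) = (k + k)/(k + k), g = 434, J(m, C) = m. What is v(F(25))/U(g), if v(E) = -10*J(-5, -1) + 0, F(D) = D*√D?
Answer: 50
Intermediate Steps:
F(D) = D^(3/2)
v(E) = 50 (v(E) = -10*(-5) + 0 = 50 + 0 = 50)
U(k) = 1 (U(k) = (2*k)/((2*k)) = (2*k)*(1/(2*k)) = 1)
v(F(25))/U(g) = 50/1 = 50*1 = 50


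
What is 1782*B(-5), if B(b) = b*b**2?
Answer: -222750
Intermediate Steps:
B(b) = b**3
1782*B(-5) = 1782*(-5)**3 = 1782*(-125) = -222750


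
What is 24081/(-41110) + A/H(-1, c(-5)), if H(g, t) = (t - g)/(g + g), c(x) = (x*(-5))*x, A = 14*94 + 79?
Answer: 450447/20555 ≈ 21.914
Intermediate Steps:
A = 1395 (A = 1316 + 79 = 1395)
c(x) = -5*x² (c(x) = (-5*x)*x = -5*x²)
H(g, t) = (t - g)/(2*g) (H(g, t) = (t - g)/((2*g)) = (t - g)*(1/(2*g)) = (t - g)/(2*g))
24081/(-41110) + A/H(-1, c(-5)) = 24081/(-41110) + 1395/(((½)*(-5*(-5)² - 1*(-1))/(-1))) = 24081*(-1/41110) + 1395/(((½)*(-1)*(-5*25 + 1))) = -24081/41110 + 1395/(((½)*(-1)*(-125 + 1))) = -24081/41110 + 1395/(((½)*(-1)*(-124))) = -24081/41110 + 1395/62 = -24081/41110 + 1395*(1/62) = -24081/41110 + 45/2 = 450447/20555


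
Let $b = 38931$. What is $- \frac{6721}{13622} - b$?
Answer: $- \frac{530324803}{13622} \approx -38932.0$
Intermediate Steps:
$- \frac{6721}{13622} - b = - \frac{6721}{13622} - 38931 = - \frac{530324803}{13622}$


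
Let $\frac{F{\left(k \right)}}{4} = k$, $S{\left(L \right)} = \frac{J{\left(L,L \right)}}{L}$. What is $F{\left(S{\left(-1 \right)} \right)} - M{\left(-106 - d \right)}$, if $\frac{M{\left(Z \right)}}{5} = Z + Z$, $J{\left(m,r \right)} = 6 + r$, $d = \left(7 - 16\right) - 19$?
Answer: $760$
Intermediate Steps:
$d = -28$ ($d = -9 - 19 = -28$)
$M{\left(Z \right)} = 10 Z$ ($M{\left(Z \right)} = 5 \left(Z + Z\right) = 5 \cdot 2 Z = 10 Z$)
$S{\left(L \right)} = \frac{6 + L}{L}$
$F{\left(k \right)} = 4 k$
$F{\left(S{\left(-1 \right)} \right)} - M{\left(-106 - d \right)} = 4 \frac{6 - 1}{-1} - 10 \left(-106 - -28\right) = 4 \left(\left(-1\right) 5\right) - 10 \left(-106 + 28\right) = 4 \left(-5\right) - 10 \left(-78\right) = -20 - -780 = -20 + 780 = 760$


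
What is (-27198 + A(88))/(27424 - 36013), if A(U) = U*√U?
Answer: 9066/2863 - 176*√22/8589 ≈ 3.0705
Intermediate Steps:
A(U) = U^(3/2)
(-27198 + A(88))/(27424 - 36013) = (-27198 + 88^(3/2))/(27424 - 36013) = (-27198 + 176*√22)/(-8589) = (-27198 + 176*√22)*(-1/8589) = 9066/2863 - 176*√22/8589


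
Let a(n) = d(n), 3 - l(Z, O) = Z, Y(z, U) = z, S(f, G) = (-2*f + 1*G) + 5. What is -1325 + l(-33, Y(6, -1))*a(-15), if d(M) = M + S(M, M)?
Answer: -1145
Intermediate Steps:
S(f, G) = 5 + G - 2*f (S(f, G) = (-2*f + G) + 5 = (G - 2*f) + 5 = 5 + G - 2*f)
l(Z, O) = 3 - Z
d(M) = 5 (d(M) = M + (5 + M - 2*M) = M + (5 - M) = 5)
a(n) = 5
-1325 + l(-33, Y(6, -1))*a(-15) = -1325 + (3 - 1*(-33))*5 = -1325 + (3 + 33)*5 = -1325 + 36*5 = -1325 + 180 = -1145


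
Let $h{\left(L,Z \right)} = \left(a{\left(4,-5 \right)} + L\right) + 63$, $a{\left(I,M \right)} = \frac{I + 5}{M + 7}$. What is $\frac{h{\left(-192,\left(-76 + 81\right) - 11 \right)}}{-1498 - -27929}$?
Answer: $- \frac{249}{52862} \approx -0.0047104$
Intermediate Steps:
$a{\left(I,M \right)} = \frac{5 + I}{7 + M}$
$h{\left(L,Z \right)} = \frac{135}{2} + L$ ($h{\left(L,Z \right)} = \left(\frac{5 + 4}{7 - 5} + L\right) + 63 = \left(\frac{1}{2} \cdot 9 + L\right) + 63 = \left(\frac{9}{2} + L\right) + 63 = \frac{135}{2} + L$)
$\frac{h{\left(-192,\left(-76 + 81\right) - 11 \right)}}{-1498 - -27929} = \frac{\frac{135}{2} - 192}{-1498 - -27929} = - \frac{249}{2 \left(-1498 + 27929\right)} = - \frac{249}{2 \cdot 26431} = \left(- \frac{249}{2}\right) \frac{1}{26431} = - \frac{249}{52862}$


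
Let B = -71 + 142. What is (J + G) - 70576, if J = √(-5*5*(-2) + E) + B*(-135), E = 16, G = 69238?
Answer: -10923 + √66 ≈ -10915.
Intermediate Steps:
B = 71
J = -9585 + √66 (J = √(-5*5*(-2) + 16) + 71*(-135) = √(-25*(-2) + 16) - 9585 = √(50 + 16) - 9585 = √66 - 9585 = -9585 + √66 ≈ -9576.9)
(J + G) - 70576 = ((-9585 + √66) + 69238) - 70576 = (59653 + √66) - 70576 = -10923 + √66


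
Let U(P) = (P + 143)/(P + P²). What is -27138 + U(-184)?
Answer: -913790777/33672 ≈ -27138.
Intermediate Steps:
U(P) = (143 + P)/(P + P²)
-27138 + U(-184) = -27138 + (143 - 184)/((-184)*(1 - 184)) = -27138 - 1/184*(-41)/(-183) = -27138 - 1/184*(-1/183)*(-41) = -27138 - 41/33672 = -913790777/33672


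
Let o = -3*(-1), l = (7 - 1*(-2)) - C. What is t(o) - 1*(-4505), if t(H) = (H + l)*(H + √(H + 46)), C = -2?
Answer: 4645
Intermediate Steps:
l = 11 (l = (7 - 1*(-2)) - 1*(-2) = (7 + 2) + 2 = 9 + 2 = 11)
o = 3
t(H) = (11 + H)*(H + √(46 + H)) (t(H) = (H + 11)*(H + √(H + 46)) = (11 + H)*(H + √(46 + H)))
t(o) - 1*(-4505) = (3² + 11*3 + 11*√(46 + 3) + 3*√(46 + 3)) - 1*(-4505) = (9 + 33 + 11*√49 + 3*√49) + 4505 = (9 + 33 + 11*7 + 3*7) + 4505 = (9 + 33 + 77 + 21) + 4505 = 140 + 4505 = 4645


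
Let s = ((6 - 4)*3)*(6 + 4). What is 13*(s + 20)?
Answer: 1040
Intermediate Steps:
s = 60 (s = (2*3)*10 = 6*10 = 60)
13*(s + 20) = 13*(60 + 20) = 13*80 = 1040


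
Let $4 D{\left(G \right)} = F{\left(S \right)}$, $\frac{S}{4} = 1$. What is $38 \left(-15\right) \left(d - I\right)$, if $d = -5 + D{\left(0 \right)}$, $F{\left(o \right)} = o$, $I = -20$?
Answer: $-9120$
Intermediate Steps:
$S = 4$ ($S = 4 \cdot 1 = 4$)
$D{\left(G \right)} = 1$ ($D{\left(G \right)} = \frac{1}{4} \cdot 4 = 1$)
$d = -4$ ($d = -5 + 1 = -4$)
$38 \left(-15\right) \left(d - I\right) = 38 \left(-15\right) \left(-4 - -20\right) = - 570 \left(-4 + 20\right) = \left(-570\right) 16 = -9120$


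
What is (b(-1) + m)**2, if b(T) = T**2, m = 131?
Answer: 17424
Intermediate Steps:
(b(-1) + m)**2 = ((-1)**2 + 131)**2 = (1 + 131)**2 = 132**2 = 17424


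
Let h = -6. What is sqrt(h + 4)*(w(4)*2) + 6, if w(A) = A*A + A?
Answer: 6 + 40*I*sqrt(2) ≈ 6.0 + 56.569*I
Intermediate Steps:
w(A) = A + A**2 (w(A) = A**2 + A = A + A**2)
sqrt(h + 4)*(w(4)*2) + 6 = sqrt(-6 + 4)*((4*(1 + 4))*2) + 6 = sqrt(-2)*((4*5)*2) + 6 = (I*sqrt(2))*(20*2) + 6 = (I*sqrt(2))*40 + 6 = 40*I*sqrt(2) + 6 = 6 + 40*I*sqrt(2)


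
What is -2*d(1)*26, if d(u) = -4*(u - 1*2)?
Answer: -208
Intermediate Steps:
d(u) = 8 - 4*u (d(u) = -4*(u - 2) = -4*(-2 + u) = 8 - 4*u)
-2*d(1)*26 = -2*(8 - 4*1)*26 = -2*(8 - 4)*26 = -2*4*26 = -8*26 = -208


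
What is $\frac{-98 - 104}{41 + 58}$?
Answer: $- \frac{202}{99} \approx -2.0404$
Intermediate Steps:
$\frac{-98 - 104}{41 + 58} = \frac{1}{99} \left(-202\right) = - \frac{202}{99}$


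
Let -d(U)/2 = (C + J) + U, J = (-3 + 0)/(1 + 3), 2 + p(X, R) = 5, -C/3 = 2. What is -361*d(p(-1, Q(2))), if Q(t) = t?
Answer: -5415/2 ≈ -2707.5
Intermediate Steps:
C = -6 (C = -3*2 = -6)
p(X, R) = 3 (p(X, R) = -2 + 5 = 3)
J = -¾ (J = -3/4 = -3*¼ = -¾ ≈ -0.75000)
d(U) = 27/2 - 2*U (d(U) = -2*((-6 - ¾) + U) = -2*(-27/4 + U) = 27/2 - 2*U)
-361*d(p(-1, Q(2))) = -361*(27/2 - 2*3) = -361*(27/2 - 6) = -361*15/2 = -5415/2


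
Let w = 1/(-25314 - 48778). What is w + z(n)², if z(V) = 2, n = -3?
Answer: 296367/74092 ≈ 4.0000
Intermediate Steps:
w = -1/74092 (w = 1/(-74092) = -1/74092 ≈ -1.3497e-5)
w + z(n)² = -1/74092 + 2² = -1/74092 + 4 = 296367/74092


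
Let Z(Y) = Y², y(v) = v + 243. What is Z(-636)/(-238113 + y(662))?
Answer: -50562/29651 ≈ -1.7052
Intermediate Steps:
y(v) = 243 + v
Z(-636)/(-238113 + y(662)) = (-636)²/(-238113 + (243 + 662)) = 404496/(-238113 + 905) = 404496/(-237208) = 404496*(-1/237208) = -50562/29651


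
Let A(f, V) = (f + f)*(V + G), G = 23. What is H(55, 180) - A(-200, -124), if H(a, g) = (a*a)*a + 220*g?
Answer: 165575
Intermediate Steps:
A(f, V) = 2*f*(23 + V) (A(f, V) = (f + f)*(V + 23) = (2*f)*(23 + V) = 2*f*(23 + V))
H(a, g) = a³ + 220*g (H(a, g) = a²*a + 220*g = a³ + 220*g)
H(55, 180) - A(-200, -124) = (55³ + 220*180) - 2*(-200)*(23 - 124) = (166375 + 39600) - 2*(-200)*(-101) = 205975 - 1*40400 = 205975 - 40400 = 165575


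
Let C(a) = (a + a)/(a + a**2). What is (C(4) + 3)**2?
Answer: 289/25 ≈ 11.560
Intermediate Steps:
C(a) = 2*a/(a + a**2) (C(a) = (2*a)/(a + a**2) = 2*a/(a + a**2))
(C(4) + 3)**2 = (2/(1 + 4) + 3)**2 = (2/5 + 3)**2 = (17/5)**2 = 289/25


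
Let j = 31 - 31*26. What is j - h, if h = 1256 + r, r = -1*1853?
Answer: -178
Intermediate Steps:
r = -1853
j = -775 (j = 31 - 806 = -775)
h = -597 (h = 1256 - 1853 = -597)
j - h = -775 - 1*(-597) = -775 + 597 = -178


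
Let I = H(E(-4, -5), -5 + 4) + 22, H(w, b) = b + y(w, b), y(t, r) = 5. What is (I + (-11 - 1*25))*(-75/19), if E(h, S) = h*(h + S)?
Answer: 750/19 ≈ 39.474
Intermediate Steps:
E(h, S) = h*(S + h)
H(w, b) = 5 + b (H(w, b) = b + 5 = 5 + b)
I = 26 (I = (5 + (-5 + 4)) + 22 = (5 - 1) + 22 = 4 + 22 = 26)
(I + (-11 - 1*25))*(-75/19) = (26 + (-11 - 1*25))*(-75/19) = (26 + (-11 - 25))*(-75*1/19) = (26 - 36)*(-75/19) = -10*(-75/19) = 750/19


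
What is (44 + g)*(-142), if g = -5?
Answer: -5538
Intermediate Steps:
(44 + g)*(-142) = (44 - 5)*(-142) = 39*(-142) = -5538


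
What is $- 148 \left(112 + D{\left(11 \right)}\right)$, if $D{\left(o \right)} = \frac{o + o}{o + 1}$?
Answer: $- \frac{50542}{3} \approx -16847.0$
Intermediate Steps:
$D{\left(o \right)} = \frac{2 o}{1 + o}$
$- 148 \left(112 + D{\left(11 \right)}\right) = - 148 \left(112 + 2 \cdot 11 \frac{1}{1 + 11}\right) = - 148 \left(112 + 2 \cdot 11 \cdot \frac{1}{12}\right) = - 148 \left(112 + \frac{11}{6}\right) = \left(-148\right) \frac{683}{6} = - \frac{50542}{3}$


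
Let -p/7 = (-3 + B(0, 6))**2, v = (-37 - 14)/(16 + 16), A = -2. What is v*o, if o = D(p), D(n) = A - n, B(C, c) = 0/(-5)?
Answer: -3111/32 ≈ -97.219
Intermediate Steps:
B(C, c) = 0 (B(C, c) = 0*(-1/5) = 0)
v = -51/32 ≈ -1.5938
p = -63 (p = -7*(-3 + 0)**2 = -7*(-3)**2 = -7*9 = -63)
D(n) = -2 - n
o = 61 (o = -2 - 1*(-63) = -2 + 63 = 61)
v*o = -51/32*61 = -3111/32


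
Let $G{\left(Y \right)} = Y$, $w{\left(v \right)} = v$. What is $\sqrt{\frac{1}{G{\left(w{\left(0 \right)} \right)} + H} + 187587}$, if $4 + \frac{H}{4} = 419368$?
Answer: $\frac{17 \sqrt{12683662514193}}{139788} \approx 433.11$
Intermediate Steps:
$H = 1677456$ ($H = -16 + 4 \cdot 419368 = -16 + 1677472 = 1677456$)
$\sqrt{\frac{1}{G{\left(w{\left(0 \right)} \right)} + H} + 187587} = \sqrt{\frac{1}{0 + 1677456} + 187587} = \sqrt{\frac{1}{1677456} + 187587} = \sqrt{\frac{314668938673}{1677456}} = \frac{17 \sqrt{12683662514193}}{139788}$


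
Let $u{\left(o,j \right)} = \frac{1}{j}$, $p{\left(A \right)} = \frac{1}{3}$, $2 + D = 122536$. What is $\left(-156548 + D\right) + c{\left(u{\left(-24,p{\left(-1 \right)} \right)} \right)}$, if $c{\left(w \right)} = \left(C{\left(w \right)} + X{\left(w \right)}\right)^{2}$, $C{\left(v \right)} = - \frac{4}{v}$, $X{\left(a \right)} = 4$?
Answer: $- \frac{306062}{9} \approx -34007.0$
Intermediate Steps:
$D = 122534$ ($D = -2 + 122536 = 122534$)
$p{\left(A \right)} = \frac{1}{3}$
$c{\left(w \right)} = \left(4 - \frac{4}{w}\right)^{2}$ ($c{\left(w \right)} = \left(- \frac{4}{w} + 4\right)^{2} = \left(4 - \frac{4}{w}\right)^{2}$)
$\left(-156548 + D\right) + c{\left(u{\left(-24,p{\left(-1 \right)} \right)} \right)} = \left(-156548 + 122534\right) + \frac{16 \left(-1 + \frac{1}{\frac{1}{3}}\right)^{2}}{9} = -34014 + \frac{16 \left(-1 + 3\right)^{2}}{9} = -34014 + 16 \cdot \frac{1}{9} \cdot 2^{2} = -34014 + 16 \cdot \frac{1}{9} \cdot 4 = -34014 + \frac{64}{9} = - \frac{306062}{9}$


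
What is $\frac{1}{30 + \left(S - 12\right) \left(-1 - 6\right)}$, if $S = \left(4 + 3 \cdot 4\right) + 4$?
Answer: $- \frac{1}{26} \approx -0.038462$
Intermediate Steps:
$S = 20$ ($S = \left(4 + 12\right) + 4 = 16 + 4 = 20$)
$\frac{1}{30 + \left(S - 12\right) \left(-1 - 6\right)} = \frac{1}{30 + \left(20 - 12\right) \left(-1 - 6\right)} = \frac{1}{30 + 8 \left(-1 - 6\right)} = \frac{1}{30 + 8 \left(-7\right)} = \frac{1}{30 - 56} = \frac{1}{-26} = - \frac{1}{26}$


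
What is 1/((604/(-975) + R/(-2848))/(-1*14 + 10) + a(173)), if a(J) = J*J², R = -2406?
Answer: 5553600/28754968818371 ≈ 1.9314e-7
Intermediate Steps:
a(J) = J³
1/((604/(-975) + R/(-2848))/(-1*14 + 10) + a(173)) = 1/((604/(-975) - 2406/(-2848))/(-1*14 + 10) + 173³) = 1/((604*(-1/975) - 2406*(-1/2848))/(-14 + 10) + 5177717) = 1/((-604/975 + 1203/1424)/(-4) + 5177717) = 1/(-¼*312829/1388400 + 5177717) = 1/(-312829/5553600 + 5177717) = 1/(28754968818371/5553600) = 5553600/28754968818371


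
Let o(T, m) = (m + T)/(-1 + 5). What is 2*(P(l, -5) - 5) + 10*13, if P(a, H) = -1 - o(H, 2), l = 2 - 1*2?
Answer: 239/2 ≈ 119.50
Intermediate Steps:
o(T, m) = T/4 + m/4 (o(T, m) = (T + m)/4 = (T + m)*(¼) = T/4 + m/4)
l = 0 (l = 2 - 2 = 0)
P(a, H) = -3/2 - H/4 (P(a, H) = -1 - (H/4 + (¼)*2) = -1 - (H/4 + ½) = -1 - (½ + H/4) = -1 + (-½ - H/4) = -3/2 - H/4)
2*(P(l, -5) - 5) + 10*13 = 2*((-3/2 - ¼*(-5)) - 5) + 10*13 = 2*((-3/2 + 5/4) - 5) + 130 = 2*(-¼ - 5) + 130 = 2*(-21/4) + 130 = -21/2 + 130 = 239/2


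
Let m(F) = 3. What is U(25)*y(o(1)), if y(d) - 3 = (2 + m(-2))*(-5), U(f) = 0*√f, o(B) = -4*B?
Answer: 0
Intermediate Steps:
U(f) = 0
y(d) = -22 (y(d) = 3 + (2 + 3)*(-5) = 3 + 5*(-5) = 3 - 25 = -22)
U(25)*y(o(1)) = 0*(-22) = 0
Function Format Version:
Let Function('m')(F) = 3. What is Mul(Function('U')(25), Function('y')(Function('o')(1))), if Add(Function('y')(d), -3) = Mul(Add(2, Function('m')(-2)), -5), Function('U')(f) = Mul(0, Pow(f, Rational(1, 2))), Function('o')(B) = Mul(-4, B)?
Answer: 0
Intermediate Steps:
Function('U')(f) = 0
Function('y')(d) = -22 (Function('y')(d) = Add(3, Mul(Add(2, 3), -5)) = Add(3, Mul(5, -5)) = Add(3, -25) = -22)
Mul(Function('U')(25), Function('y')(Function('o')(1))) = Mul(0, -22) = 0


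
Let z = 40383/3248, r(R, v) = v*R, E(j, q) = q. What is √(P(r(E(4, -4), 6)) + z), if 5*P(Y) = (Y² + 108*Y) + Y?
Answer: I*√5322747/116 ≈ 19.889*I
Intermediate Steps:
r(R, v) = R*v
P(Y) = Y²/5 + 109*Y/5 (P(Y) = ((Y² + 108*Y) + Y)/5 = (Y² + 109*Y)/5 = Y²/5 + 109*Y/5)
z = 5769/464 (z = 40383*(1/3248) = 5769/464 ≈ 12.433)
√(P(r(E(4, -4), 6)) + z) = √((-4*6)*(109 - 4*6)/5 + 5769/464) = √((⅕)*(-24)*(109 - 24) + 5769/464) = √((⅕)*(-24)*85 + 5769/464) = √(-408 + 5769/464) = √(-183543/464) = I*√5322747/116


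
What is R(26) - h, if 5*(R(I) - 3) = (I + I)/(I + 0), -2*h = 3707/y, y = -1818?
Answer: 43277/18180 ≈ 2.3805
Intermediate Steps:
h = 3707/3636 (h = -3707/(2*(-1818)) = -3707*(-1)/(2*1818) = -½*(-3707/1818) = 3707/3636 ≈ 1.0195)
R(I) = 17/5 (R(I) = 3 + ((I + I)/(I + 0))/5 = 3 + ((2*I)/I)/5 = 3 + (⅕)*2 = 3 + ⅖ = 17/5)
R(26) - h = 17/5 - 1*3707/3636 = 17/5 - 3707/3636 = 43277/18180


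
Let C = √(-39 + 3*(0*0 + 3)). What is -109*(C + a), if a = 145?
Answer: -15805 - 109*I*√30 ≈ -15805.0 - 597.02*I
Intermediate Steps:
C = I*√30 (C = √(-39 + 3*(0 + 3)) = √(-39 + 3*3) = √(-39 + 9) = √(-30) = I*√30 ≈ 5.4772*I)
-109*(C + a) = -109*(I*√30 + 145) = -109*(145 + I*√30) = -15805 - 109*I*√30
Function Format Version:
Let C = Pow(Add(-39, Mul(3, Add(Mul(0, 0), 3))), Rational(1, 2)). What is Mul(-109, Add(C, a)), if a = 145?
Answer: Add(-15805, Mul(-109, I, Pow(30, Rational(1, 2)))) ≈ Add(-15805., Mul(-597.02, I))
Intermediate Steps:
C = Mul(I, Pow(30, Rational(1, 2))) (C = Pow(Add(-39, Mul(3, Add(0, 3))), Rational(1, 2)) = Pow(Add(-39, Mul(3, 3)), Rational(1, 2)) = Pow(Add(-39, 9), Rational(1, 2)) = Pow(-30, Rational(1, 2)) = Mul(I, Pow(30, Rational(1, 2))) ≈ Mul(5.4772, I))
Mul(-109, Add(C, a)) = Mul(-109, Add(Mul(I, Pow(30, Rational(1, 2))), 145)) = Mul(-109, Add(145, Mul(I, Pow(30, Rational(1, 2))))) = Add(-15805, Mul(-109, I, Pow(30, Rational(1, 2))))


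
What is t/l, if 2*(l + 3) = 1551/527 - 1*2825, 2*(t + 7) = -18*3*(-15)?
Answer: -209746/745193 ≈ -0.28147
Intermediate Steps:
t = 398 (t = -7 + (-18*3*(-15))/2 = -7 + (-54*(-15))/2 = -7 + (1/2)*810 = -7 + 405 = 398)
l = -745193/527 (l = -3 + (1551/527 - 1*2825)/2 = -3 + (1551*(1/527) - 2825)/2 = -3 + (1551/527 - 2825)/2 = -3 + (1/2)*(-1487224/527) = -3 - 743612/527 = -745193/527 ≈ -1414.0)
t/l = 398/(-745193/527) = 398*(-527/745193) = -209746/745193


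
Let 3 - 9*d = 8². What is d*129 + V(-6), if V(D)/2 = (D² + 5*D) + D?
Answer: -2623/3 ≈ -874.33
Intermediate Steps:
V(D) = 2*D² + 12*D (V(D) = 2*((D² + 5*D) + D) = 2*(D² + 6*D) = 2*D² + 12*D)
d = -61/9 (d = ⅓ - ⅑*8² = ⅓ - ⅑*64 = ⅓ - 64/9 = -61/9 ≈ -6.7778)
d*129 + V(-6) = -61/9*129 + 2*(-6)*(6 - 6) = -2623/3 + 2*(-6)*0 = -2623/3 + 0 = -2623/3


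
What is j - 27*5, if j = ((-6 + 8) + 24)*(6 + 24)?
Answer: 645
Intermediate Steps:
j = 780 (j = (2 + 24)*30 = 26*30 = 780)
j - 27*5 = 780 - 27*5 = 780 - 135 = 645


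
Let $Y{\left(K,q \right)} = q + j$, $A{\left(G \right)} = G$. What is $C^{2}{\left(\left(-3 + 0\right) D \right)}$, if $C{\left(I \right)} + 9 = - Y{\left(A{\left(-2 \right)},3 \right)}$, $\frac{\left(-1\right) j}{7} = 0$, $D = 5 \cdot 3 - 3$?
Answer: $144$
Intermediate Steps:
$D = 12$ ($D = 15 - 3 = 12$)
$j = 0$ ($j = \left(-7\right) 0 = 0$)
$Y{\left(K,q \right)} = q$ ($Y{\left(K,q \right)} = q + 0 = q$)
$C{\left(I \right)} = -12$ ($C{\left(I \right)} = -9 - 3 = -12$)
$C^{2}{\left(\left(-3 + 0\right) D \right)} = \left(-12\right)^{2} = 144$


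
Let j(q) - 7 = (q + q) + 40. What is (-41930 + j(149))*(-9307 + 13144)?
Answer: -159561645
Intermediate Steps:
j(q) = 47 + 2*q (j(q) = 7 + ((q + q) + 40) = 7 + (2*q + 40) = 7 + (40 + 2*q) = 47 + 2*q)
(-41930 + j(149))*(-9307 + 13144) = (-41930 + (47 + 2*149))*(-9307 + 13144) = (-41930 + (47 + 298))*3837 = (-41930 + 345)*3837 = -41585*3837 = -159561645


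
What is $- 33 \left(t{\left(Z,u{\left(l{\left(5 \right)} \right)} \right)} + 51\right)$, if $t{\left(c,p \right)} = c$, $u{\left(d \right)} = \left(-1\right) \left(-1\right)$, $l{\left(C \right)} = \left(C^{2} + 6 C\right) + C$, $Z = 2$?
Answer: $-1749$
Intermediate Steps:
$l{\left(C \right)} = C^{2} + 7 C$
$u{\left(d \right)} = 1$
$- 33 \left(t{\left(Z,u{\left(l{\left(5 \right)} \right)} \right)} + 51\right) = - 33 \left(2 + 51\right) = \left(-33\right) 53 = -1749$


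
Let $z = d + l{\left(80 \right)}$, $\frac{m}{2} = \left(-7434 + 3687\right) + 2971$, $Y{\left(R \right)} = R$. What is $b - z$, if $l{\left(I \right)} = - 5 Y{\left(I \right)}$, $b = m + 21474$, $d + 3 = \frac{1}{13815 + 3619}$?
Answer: $\frac{354346049}{17434} \approx 20325.0$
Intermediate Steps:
$m = -1552$ ($m = 2 \left(\left(-7434 + 3687\right) + 2971\right) = 2 \left(-3747 + 2971\right) = 2 \left(-776\right) = -1552$)
$d = - \frac{52301}{17434}$ ($d = -3 + \frac{1}{13815 + 3619} = -3 + \frac{1}{17434} = - \frac{52301}{17434} \approx -2.9999$)
$b = 19922$ ($b = -1552 + 21474 = 19922$)
$l{\left(I \right)} = - 5 I$
$z = - \frac{7025901}{17434}$ ($z = - \frac{52301}{17434} - 400 = - \frac{7025901}{17434} \approx -403.0$)
$b - z = 19922 - - \frac{7025901}{17434} = 19922 + \frac{7025901}{17434} = \frac{354346049}{17434}$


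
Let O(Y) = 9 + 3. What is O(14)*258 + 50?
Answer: 3146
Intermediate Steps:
O(Y) = 12
O(14)*258 + 50 = 12*258 + 50 = 3096 + 50 = 3146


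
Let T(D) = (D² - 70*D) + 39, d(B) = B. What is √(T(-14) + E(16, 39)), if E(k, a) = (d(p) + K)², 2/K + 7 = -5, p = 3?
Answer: √44029/6 ≈ 34.972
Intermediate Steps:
K = -⅙ (K = 2/(-7 - 5) = 2/(-12) = 2*(-1/12) = -⅙ ≈ -0.16667)
T(D) = 39 + D² - 70*D
E(k, a) = 289/36 (E(k, a) = (3 - ⅙)² = (17/6)² = 289/36)
√(T(-14) + E(16, 39)) = √((39 + (-14)² - 70*(-14)) + 289/36) = √((39 + 196 + 980) + 289/36) = √(1215 + 289/36) = √(44029/36) = √44029/6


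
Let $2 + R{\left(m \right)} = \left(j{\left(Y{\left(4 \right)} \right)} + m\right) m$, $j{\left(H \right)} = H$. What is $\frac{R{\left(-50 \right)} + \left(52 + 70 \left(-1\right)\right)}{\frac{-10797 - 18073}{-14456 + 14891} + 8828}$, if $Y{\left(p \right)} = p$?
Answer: $\frac{99180}{381131} \approx 0.26023$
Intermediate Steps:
$R{\left(m \right)} = -2 + m \left(4 + m\right)$ ($R{\left(m \right)} = -2 + \left(4 + m\right) m = -2 + m \left(4 + m\right)$)
$\frac{R{\left(-50 \right)} + \left(52 + 70 \left(-1\right)\right)}{\frac{-10797 - 18073}{-14456 + 14891} + 8828} = \frac{\left(-2 + \left(-50\right)^{2} + 4 \left(-50\right)\right) + \left(52 + 70 \left(-1\right)\right)}{\frac{-10797 - 18073}{-14456 + 14891} + 8828} = \frac{\left(-2 + 2500 - 200\right) + \left(52 - 70\right)}{- \frac{28870}{435} + 8828} = \frac{2298 - 18}{\left(-28870\right) \frac{1}{435} + 8828} = \frac{2280}{- \frac{5774}{87} + 8828} = \frac{2280}{\frac{762262}{87}} = 2280 \cdot \frac{87}{762262} = \frac{99180}{381131}$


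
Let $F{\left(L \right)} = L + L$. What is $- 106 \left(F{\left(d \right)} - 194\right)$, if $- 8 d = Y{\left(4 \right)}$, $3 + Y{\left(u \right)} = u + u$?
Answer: $\frac{41393}{2} \approx 20697.0$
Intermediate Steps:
$Y{\left(u \right)} = -3 + 2 u$ ($Y{\left(u \right)} = -3 + \left(u + u\right) = -3 + 2 u$)
$d = - \frac{5}{8}$ ($d = - \frac{-3 + 2 \cdot 4}{8} = - \frac{-3 + 8}{8} = \left(- \frac{1}{8}\right) 5 = - \frac{5}{8} \approx -0.625$)
$F{\left(L \right)} = 2 L$
$- 106 \left(F{\left(d \right)} - 194\right) = - 106 \left(2 \left(- \frac{5}{8}\right) - 194\right) = - 106 \left(- \frac{5}{4} - 194\right) = \left(-106\right) \left(- \frac{781}{4}\right) = \frac{41393}{2}$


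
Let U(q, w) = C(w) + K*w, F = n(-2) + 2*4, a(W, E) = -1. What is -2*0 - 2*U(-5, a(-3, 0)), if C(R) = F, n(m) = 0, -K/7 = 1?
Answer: -30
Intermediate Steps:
K = -7 (K = -7*1 = -7)
F = 8 (F = 0 + 2*4 = 0 + 8 = 8)
C(R) = 8
U(q, w) = 8 - 7*w
-2*0 - 2*U(-5, a(-3, 0)) = -2*0 - 2*(8 - 7*(-1)) = 0 - 2*(8 + 7) = 0 - 2*15 = 0 - 30 = -30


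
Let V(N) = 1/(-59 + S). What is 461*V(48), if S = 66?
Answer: 461/7 ≈ 65.857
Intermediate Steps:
V(N) = ⅐ (V(N) = 1/(-59 + 66) = 1/7 = ⅐)
461*V(48) = 461*(⅐) = 461/7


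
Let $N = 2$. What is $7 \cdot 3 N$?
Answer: $42$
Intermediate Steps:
$7 \cdot 3 N = 7 \cdot 3 \cdot 2 = 21 \cdot 2 = 42$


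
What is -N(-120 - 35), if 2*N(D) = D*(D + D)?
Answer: -24025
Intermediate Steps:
N(D) = D² (N(D) = (D*(D + D))/2 = (D*(2*D))/2 = (2*D²)/2 = D²)
-N(-120 - 35) = -(-120 - 35)² = -1*(-155)² = -1*24025 = -24025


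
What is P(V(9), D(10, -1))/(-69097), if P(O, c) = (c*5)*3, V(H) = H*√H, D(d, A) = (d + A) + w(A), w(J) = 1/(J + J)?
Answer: -255/138194 ≈ -0.0018452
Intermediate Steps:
w(J) = 1/(2*J)
D(d, A) = A + d + 1/(2*A) (D(d, A) = (d + A) + 1/(2*A) = (A + d) + 1/(2*A) = A + d + 1/(2*A))
V(H) = H^(3/2)
P(O, c) = 15*c (P(O, c) = (5*c)*3 = 15*c)
P(V(9), D(10, -1))/(-69097) = (15*(-1 + 10 + (½)/(-1)))/(-69097) = (15*(-1 + 10 + (½)*(-1)))*(-1/69097) = (15*(-1 + 10 - ½))*(-1/69097) = (15*(17/2))*(-1/69097) = (255/2)*(-1/69097) = -255/138194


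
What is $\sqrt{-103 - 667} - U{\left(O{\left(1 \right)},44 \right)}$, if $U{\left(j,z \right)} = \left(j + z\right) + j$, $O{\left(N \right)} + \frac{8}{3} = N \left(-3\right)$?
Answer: $- \frac{98}{3} + i \sqrt{770} \approx -32.667 + 27.749 i$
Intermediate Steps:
$O{\left(N \right)} = - \frac{8}{3} - 3 N$ ($O{\left(N \right)} = - \frac{8}{3} + N \left(-3\right) = - \frac{8}{3} - 3 N$)
$U{\left(j,z \right)} = z + 2 j$
$\sqrt{-103 - 667} - U{\left(O{\left(1 \right)},44 \right)} = \sqrt{-103 - 667} - \left(44 + 2 \left(- \frac{8}{3} - 3\right)\right) = \sqrt{-770} - \left(44 + 2 \left(- \frac{8}{3} - 3\right)\right) = i \sqrt{770} - \left(44 + 2 \left(- \frac{17}{3}\right)\right) = i \sqrt{770} - \left(44 - \frac{34}{3}\right) = i \sqrt{770} - \frac{98}{3} = - \frac{98}{3} + i \sqrt{770}$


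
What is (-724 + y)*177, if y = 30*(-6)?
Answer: -160008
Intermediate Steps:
y = -180
(-724 + y)*177 = (-724 - 180)*177 = -904*177 = -160008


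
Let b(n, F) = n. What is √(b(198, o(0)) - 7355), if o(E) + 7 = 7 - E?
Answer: I*√7157 ≈ 84.599*I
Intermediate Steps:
o(E) = -E (o(E) = -7 + (7 - E) = -E)
√(b(198, o(0)) - 7355) = √(198 - 7355) = √(-7157) = I*√7157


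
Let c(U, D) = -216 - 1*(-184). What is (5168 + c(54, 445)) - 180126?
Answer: -174990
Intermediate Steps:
c(U, D) = -32 (c(U, D) = -216 + 184 = -32)
(5168 + c(54, 445)) - 180126 = (5168 - 32) - 180126 = 5136 - 180126 = -174990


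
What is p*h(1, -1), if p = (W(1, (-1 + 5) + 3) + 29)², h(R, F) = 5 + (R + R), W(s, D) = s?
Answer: 6300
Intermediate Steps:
h(R, F) = 5 + 2*R
p = 900 (p = (1 + 29)² = 30² = 900)
p*h(1, -1) = 900*(5 + 2*1) = 900*(5 + 2) = 900*7 = 6300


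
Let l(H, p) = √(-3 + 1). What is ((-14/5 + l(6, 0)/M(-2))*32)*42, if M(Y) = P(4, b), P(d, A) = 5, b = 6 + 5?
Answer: -18816/5 + 1344*I*√2/5 ≈ -3763.2 + 380.14*I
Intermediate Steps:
b = 11
l(H, p) = I*√2 (l(H, p) = √(-2) = I*√2)
M(Y) = 5
((-14/5 + l(6, 0)/M(-2))*32)*42 = ((-14/5 + (I*√2)/5)*32)*42 = ((-14*⅕ + (I*√2)*(⅕))*32)*42 = ((-14/5 + I*√2/5)*32)*42 = (-448/5 + 32*I*√2/5)*42 = -18816/5 + 1344*I*√2/5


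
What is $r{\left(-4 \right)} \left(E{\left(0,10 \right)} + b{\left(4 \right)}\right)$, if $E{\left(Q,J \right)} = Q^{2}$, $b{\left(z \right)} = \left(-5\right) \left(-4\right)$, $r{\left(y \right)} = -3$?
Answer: $-60$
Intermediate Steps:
$b{\left(z \right)} = 20$
$r{\left(-4 \right)} \left(E{\left(0,10 \right)} + b{\left(4 \right)}\right) = - 3 \left(0^{2} + 20\right) = - 3 \left(0 + 20\right) = \left(-3\right) 20 = -60$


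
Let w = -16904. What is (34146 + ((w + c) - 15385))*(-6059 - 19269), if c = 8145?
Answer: -253330656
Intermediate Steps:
(34146 + ((w + c) - 15385))*(-6059 - 19269) = (34146 + ((-16904 + 8145) - 15385))*(-6059 - 19269) = (34146 + (-8759 - 15385))*(-25328) = (34146 - 24144)*(-25328) = 10002*(-25328) = -253330656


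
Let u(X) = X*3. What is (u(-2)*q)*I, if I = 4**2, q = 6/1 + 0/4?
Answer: -576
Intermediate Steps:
u(X) = 3*X
q = 6 (q = 6*1 + 0*(1/4) = 6 + 0 = 6)
I = 16
(u(-2)*q)*I = ((3*(-2))*6)*16 = -6*6*16 = -36*16 = -576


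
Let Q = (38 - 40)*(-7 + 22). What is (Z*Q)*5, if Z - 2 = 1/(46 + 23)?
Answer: -6950/23 ≈ -302.17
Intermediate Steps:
Z = 139/69 (Z = 2 + 1/(46 + 23) = 2 + 1/69 = 139/69 ≈ 2.0145)
Q = -30 (Q = -2*15 = -30)
(Z*Q)*5 = ((139/69)*(-30))*5 = -1390/23*5 = -6950/23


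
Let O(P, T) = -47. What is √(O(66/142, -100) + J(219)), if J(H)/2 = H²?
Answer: 5*√3835 ≈ 309.64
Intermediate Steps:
J(H) = 2*H²
√(O(66/142, -100) + J(219)) = √(-47 + 2*219²) = √(-47 + 2*47961) = √(-47 + 95922) = √95875 = 5*√3835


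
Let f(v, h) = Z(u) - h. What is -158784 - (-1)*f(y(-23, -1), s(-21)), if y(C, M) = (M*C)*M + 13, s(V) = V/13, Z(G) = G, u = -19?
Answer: -2064418/13 ≈ -1.5880e+5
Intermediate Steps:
s(V) = V/13 (s(V) = V*(1/13) = V/13)
y(C, M) = 13 + C*M² (y(C, M) = (C*M)*M + 13 = C*M² + 13 = 13 + C*M²)
f(v, h) = -19 - h
-158784 - (-1)*f(y(-23, -1), s(-21)) = -158784 - (-1)*(-19 - (-21)/13) = -158784 - (-1)*(-19 - 1*(-21/13)) = -158784 - (-1)*(-19 + 21/13) = -158784 - (-1)*(-226)/13 = -158784 - 1*226/13 = -158784 - 226/13 = -2064418/13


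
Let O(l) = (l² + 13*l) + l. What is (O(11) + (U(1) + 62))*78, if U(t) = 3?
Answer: 26520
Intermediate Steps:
O(l) = l² + 14*l
(O(11) + (U(1) + 62))*78 = (11*(14 + 11) + (3 + 62))*78 = (11*25 + 65)*78 = (275 + 65)*78 = 340*78 = 26520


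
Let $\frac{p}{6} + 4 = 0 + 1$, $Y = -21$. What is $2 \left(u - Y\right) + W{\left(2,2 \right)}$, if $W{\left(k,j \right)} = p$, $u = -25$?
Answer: $-26$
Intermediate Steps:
$p = -18$ ($p = -24 + 6 \left(0 + 1\right) = -24 + 6 \cdot 1 = -24 + 6 = -18$)
$W{\left(k,j \right)} = -18$
$2 \left(u - Y\right) + W{\left(2,2 \right)} = 2 \left(-25 - -21\right) - 18 = 2 \left(-25 + 21\right) - 18 = 2 \left(-4\right) - 18 = -8 - 18 = -26$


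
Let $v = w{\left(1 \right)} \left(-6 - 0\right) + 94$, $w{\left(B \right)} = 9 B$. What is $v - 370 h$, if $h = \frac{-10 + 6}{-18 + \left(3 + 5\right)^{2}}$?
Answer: $\frac{1660}{23} \approx 72.174$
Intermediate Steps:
$v = 40$ ($v = 9 \cdot 1 \left(-6 - 0\right) + 94 = 9 \left(-6 + 0\right) + 94 = 9 \left(-6\right) + 94 = -54 + 94 = 40$)
$h = - \frac{2}{23}$ ($h = - \frac{4}{-18 + 8^{2}} = - \frac{4}{-18 + 64} = - \frac{4}{46} = \left(-4\right) \frac{1}{46} = - \frac{2}{23} \approx -0.086957$)
$v - 370 h = 40 - - \frac{740}{23} = 40 + \frac{740}{23} = \frac{1660}{23}$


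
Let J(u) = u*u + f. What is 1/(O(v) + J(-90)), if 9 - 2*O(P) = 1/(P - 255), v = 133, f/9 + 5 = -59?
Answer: 244/1836955 ≈ 0.00013283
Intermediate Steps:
f = -576 (f = -45 + 9*(-59) = -45 - 531 = -576)
J(u) = -576 + u**2 (J(u) = u*u - 576 = u**2 - 576 = -576 + u**2)
O(P) = 9/2 - 1/(2*(-255 + P)) (O(P) = 9/2 - 1/(2*(P - 255)) = 9/2 - 1/(2*(-255 + P)))
1/(O(v) + J(-90)) = 1/((-2296 + 9*133)/(2*(-255 + 133)) + (-576 + (-90)**2)) = 1/((1/2)*(-2296 + 1197)/(-122) + (-576 + 8100)) = 1/((1/2)*(-1/122)*(-1099) + 7524) = 1/(1099/244 + 7524) = 1/(1836955/244) = 244/1836955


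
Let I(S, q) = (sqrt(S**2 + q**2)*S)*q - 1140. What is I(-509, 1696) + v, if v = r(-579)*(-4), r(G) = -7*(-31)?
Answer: -2008 - 863264*sqrt(3135497) ≈ -1.5286e+9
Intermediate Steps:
I(S, q) = -1140 + S*q*sqrt(S**2 + q**2) (I(S, q) = (S*sqrt(S**2 + q**2))*q - 1140 = S*q*sqrt(S**2 + q**2) - 1140 = -1140 + S*q*sqrt(S**2 + q**2))
r(G) = 217
v = -868 (v = 217*(-4) = -868)
I(-509, 1696) + v = (-1140 - 509*1696*sqrt((-509)**2 + 1696**2)) - 868 = (-1140 - 509*1696*sqrt(259081 + 2876416)) - 868 = (-1140 - 509*1696*sqrt(3135497)) - 868 = (-1140 - 863264*sqrt(3135497)) - 868 = -2008 - 863264*sqrt(3135497)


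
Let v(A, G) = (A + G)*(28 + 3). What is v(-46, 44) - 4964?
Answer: -5026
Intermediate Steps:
v(A, G) = 31*A + 31*G (v(A, G) = (A + G)*31 = 31*A + 31*G)
v(-46, 44) - 4964 = (31*(-46) + 31*44) - 4964 = (-1426 + 1364) - 4964 = -62 - 4964 = -5026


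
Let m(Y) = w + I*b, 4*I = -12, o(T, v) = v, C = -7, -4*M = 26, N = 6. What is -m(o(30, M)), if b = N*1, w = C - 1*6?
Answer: 31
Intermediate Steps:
M = -13/2 (M = -¼*26 = -13/2 ≈ -6.5000)
I = -3 (I = (¼)*(-12) = -3)
w = -13 (w = -7 - 1*6 = -7 - 6 = -13)
b = 6 (b = 6*1 = 6)
m(Y) = -31 (m(Y) = -13 - 3*6 = -13 - 18 = -31)
-m(o(30, M)) = -1*(-31) = 31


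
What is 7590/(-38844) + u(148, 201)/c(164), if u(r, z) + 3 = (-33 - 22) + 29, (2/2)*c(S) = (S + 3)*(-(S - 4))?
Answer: -16806527/86492640 ≈ -0.19431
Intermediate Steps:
c(S) = (3 + S)*(4 - S) (c(S) = (S + 3)*(-(S - 4)) = (3 + S)*(-(-4 + S)) = (3 + S)*(4 - S))
u(r, z) = -29 (u(r, z) = -3 + ((-33 - 22) + 29) = -3 + (-55 + 29) = -3 - 26 = -29)
7590/(-38844) + u(148, 201)/c(164) = 7590/(-38844) - 29/(12 + 164 - 1*164**2) = 7590*(-1/38844) - 29/(12 + 164 - 1*26896) = -1265/6474 - 29/(12 + 164 - 26896) = -1265/6474 - 29/(-26720) = -1265/6474 - 29*(-1/26720) = -1265/6474 + 29/26720 = -16806527/86492640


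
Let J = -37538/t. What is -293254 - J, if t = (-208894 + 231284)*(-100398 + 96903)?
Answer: -11474009981119/39126525 ≈ -2.9325e+5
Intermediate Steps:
t = -78253050 (t = 22390*(-3495) = -78253050)
J = 18769/39126525 (J = -37538/(-78253050) = -37538*(-1/78253050) = 18769/39126525 ≈ 0.00047970)
-293254 - J = -293254 - 1*18769/39126525 = -293254 - 18769/39126525 = -11474009981119/39126525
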